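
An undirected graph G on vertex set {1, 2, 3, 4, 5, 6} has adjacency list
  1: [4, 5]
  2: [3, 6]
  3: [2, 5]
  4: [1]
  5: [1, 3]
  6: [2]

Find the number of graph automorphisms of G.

2

The degree sequence is [2, 2, 2, 1, 2, 1]; the two degree-1 vertices 4 and 6 are the ends of a path, so G = P_6. A path has exactly one nontrivial symmetry — reversal — giving Aut(G) of order 2.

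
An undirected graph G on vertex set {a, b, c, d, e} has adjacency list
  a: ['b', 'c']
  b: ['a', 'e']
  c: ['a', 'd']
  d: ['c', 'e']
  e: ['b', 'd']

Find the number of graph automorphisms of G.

Every vertex has degree 2 and the graph is connected, so G is the 5-cycle C_5. C_5 has 5 rotations and 5 reflections, so Aut(C_5) ≅ D_5 of order 10.

10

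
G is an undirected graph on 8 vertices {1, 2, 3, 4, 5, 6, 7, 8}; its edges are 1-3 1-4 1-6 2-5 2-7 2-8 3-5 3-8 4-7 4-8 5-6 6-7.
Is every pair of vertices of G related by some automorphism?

G is 3-regular and bipartite on 2^3 = 8 vertices with girth 4; it is the hypercube graph Q_3. Aut(Q_3) consists of the signed permutations of the 3 coordinate axes: 3! permutations times 2^3 sign flips, so |Aut| = 2^3·3! = 48. This group acts transitively on the 8 vertices.

Yes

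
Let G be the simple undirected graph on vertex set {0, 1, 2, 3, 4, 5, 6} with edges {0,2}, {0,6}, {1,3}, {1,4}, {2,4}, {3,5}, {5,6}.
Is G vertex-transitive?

G is 2-regular and connected on 7 vertices, i.e. the cycle C_7. The automorphisms of the 7-cycle are exactly the symmetries of a regular 7-gon: the dihedral group D_7, |D_7| = 14. Under this action every vertex can be carried to every other, so G is vertex-transitive.

Yes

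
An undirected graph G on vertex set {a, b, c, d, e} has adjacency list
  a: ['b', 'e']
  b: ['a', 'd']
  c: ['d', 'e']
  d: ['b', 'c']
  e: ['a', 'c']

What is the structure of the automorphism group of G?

the dihedral group of order 10

Every vertex has degree 2 and the graph is connected, so G is the 5-cycle C_5. C_5 has 5 rotations and 5 reflections, so Aut(C_5) ≅ D_5 of order 10.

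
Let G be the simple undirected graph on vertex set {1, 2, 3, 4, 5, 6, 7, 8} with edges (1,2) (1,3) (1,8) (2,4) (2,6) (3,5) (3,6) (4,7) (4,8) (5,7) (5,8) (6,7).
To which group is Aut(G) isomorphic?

the hyperoctahedral group B_3

G is 3-regular and bipartite on 2^3 = 8 vertices with girth 4; it is the hypercube graph Q_3. The symmetry group of the 3-cube is the hyperoctahedral group B_3 = Z_2 ≀ S_3, of order 2^3·3! = 48.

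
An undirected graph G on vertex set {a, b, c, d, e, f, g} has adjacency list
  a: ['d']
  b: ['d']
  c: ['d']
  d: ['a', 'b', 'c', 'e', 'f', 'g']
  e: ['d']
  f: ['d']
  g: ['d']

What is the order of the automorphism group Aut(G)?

720

Vertex d has degree 6 and every other vertex has degree 1, so G is the star K_{1,6} with centre d. The 6 leaves are pairwise interchangeable while the centre is fixed, giving Aut(G) = S_6.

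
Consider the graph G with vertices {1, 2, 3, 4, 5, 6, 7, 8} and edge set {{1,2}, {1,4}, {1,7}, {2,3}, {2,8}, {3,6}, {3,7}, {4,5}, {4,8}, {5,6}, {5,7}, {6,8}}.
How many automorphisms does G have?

G is 3-regular and bipartite on 2^3 = 8 vertices with girth 4; it is the hypercube graph Q_3. The symmetry group of the 3-cube is the hyperoctahedral group B_3 = Z_2 ≀ S_3, of order 2^3·3! = 48.

48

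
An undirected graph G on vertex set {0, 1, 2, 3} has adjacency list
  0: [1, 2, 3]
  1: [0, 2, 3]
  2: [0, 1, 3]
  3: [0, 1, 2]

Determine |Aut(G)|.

24

All 4 vertices are pairwise adjacent: G = K_4. Any permutation of the 4 vertices preserves K_4, so Aut(K_4) = S_4 of order 4! = 24.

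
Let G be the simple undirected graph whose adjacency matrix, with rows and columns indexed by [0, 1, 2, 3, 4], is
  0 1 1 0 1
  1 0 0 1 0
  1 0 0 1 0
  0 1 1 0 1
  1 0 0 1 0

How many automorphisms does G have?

12

The vertices split by degree into {0, 3} (degree 3) and {1, 2, 4} (degree 2); every edge runs between the two parts, so G is the complete bipartite graph K_{2,3}. Automorphisms preserve the bipartition setwise (since the parts differ in size) and act as S_3 × S_2 within it; |Aut| = 12.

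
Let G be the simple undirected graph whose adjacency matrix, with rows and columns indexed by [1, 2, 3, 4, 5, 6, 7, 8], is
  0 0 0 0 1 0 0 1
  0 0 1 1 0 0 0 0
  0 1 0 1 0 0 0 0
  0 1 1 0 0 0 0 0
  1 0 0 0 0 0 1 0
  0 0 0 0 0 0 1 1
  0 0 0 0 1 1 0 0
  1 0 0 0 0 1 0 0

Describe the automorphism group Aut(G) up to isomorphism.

D_5 × D_3

G has two connected components, {1, 5, 6, 7, 8} and {2, 3, 4}; each is 2-regular, so G = C_5 ⊔ C_3. No automorphism exchanges components of different sizes, hence Aut(G) is the direct product D_5 × D_3, order 60.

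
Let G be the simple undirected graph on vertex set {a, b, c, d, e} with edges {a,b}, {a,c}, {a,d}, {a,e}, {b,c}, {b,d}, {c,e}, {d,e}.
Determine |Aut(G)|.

8

Vertex a is the unique vertex of degree 4; the remaining 4 vertices each have degree 3 and induce a cycle, so G is the wheel on 5 vertices with hub a. With the hub fixed, the remaining symmetry is that of the rim cycle C_4, giving the dihedral group D_4.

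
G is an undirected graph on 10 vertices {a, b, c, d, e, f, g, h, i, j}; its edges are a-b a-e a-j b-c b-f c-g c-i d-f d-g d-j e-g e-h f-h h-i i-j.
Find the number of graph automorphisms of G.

120

G is 3-regular on 10 vertices with no triangles and no 4-cycles (girth 5): this is the Petersen graph. Viewing the Petersen graph as the Kneser graph K(5,2) — vertices are 2-subsets of {1,…,5}, edges join disjoint pairs — its automorphisms are exactly the permutations of the 5-element set, so Aut ≅ S_5 of order 120.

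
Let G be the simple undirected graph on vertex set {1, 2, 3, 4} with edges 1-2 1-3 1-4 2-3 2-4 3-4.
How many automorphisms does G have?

24

Every vertex has degree 3, so G is the complete graph K_4. Any permutation of the 4 vertices preserves K_4, so Aut(K_4) = S_4 of order 4! = 24.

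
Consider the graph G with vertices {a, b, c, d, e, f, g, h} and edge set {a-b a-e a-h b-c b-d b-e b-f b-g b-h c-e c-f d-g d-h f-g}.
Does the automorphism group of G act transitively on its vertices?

No

Vertex b is the only vertex of degree 7, so every automorphism fixes it; G is not vertex-transitive.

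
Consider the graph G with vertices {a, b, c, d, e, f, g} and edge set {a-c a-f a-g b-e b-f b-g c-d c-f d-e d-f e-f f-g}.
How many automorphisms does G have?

12

Vertex f is the unique vertex of degree 6; the remaining 6 vertices each have degree 3 and induce a cycle, so G is the wheel on 7 vertices with hub f. With the hub fixed, the remaining symmetry is that of the rim cycle C_6, giving the dihedral group D_6.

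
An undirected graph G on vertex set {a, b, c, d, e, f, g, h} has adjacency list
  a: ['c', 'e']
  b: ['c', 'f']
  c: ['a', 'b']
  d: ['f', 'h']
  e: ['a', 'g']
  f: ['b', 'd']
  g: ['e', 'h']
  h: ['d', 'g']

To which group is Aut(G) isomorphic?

G is 2-regular and connected on 8 vertices, i.e. the cycle C_8. The automorphisms of the 8-cycle are exactly the symmetries of a regular 8-gon: the dihedral group D_8, |D_8| = 16.

D_8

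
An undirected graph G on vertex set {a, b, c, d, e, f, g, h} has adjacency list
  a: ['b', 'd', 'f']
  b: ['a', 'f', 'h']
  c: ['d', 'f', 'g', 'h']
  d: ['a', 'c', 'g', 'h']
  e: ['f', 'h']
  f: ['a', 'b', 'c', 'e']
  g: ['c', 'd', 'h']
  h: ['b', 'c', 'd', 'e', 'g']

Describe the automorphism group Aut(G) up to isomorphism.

Degrees alone do not determine every vertex (e.g. a and b both have degree 3), but their neighbour-degree multisets differ: N(a) has degrees [3, 4, 4] while N(b) has degrees [3, 4, 5]. Repeating this refinement separates all vertices, so the only automorphism is the identity.

the trivial group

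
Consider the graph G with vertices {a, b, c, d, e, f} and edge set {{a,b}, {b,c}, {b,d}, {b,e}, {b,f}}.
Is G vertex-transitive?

No

Vertex b is the only vertex of degree 5, so every automorphism fixes it; G is not vertex-transitive.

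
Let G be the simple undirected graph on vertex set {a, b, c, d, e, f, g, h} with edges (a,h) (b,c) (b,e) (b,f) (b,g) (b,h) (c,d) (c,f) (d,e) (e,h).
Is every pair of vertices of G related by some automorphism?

No

Vertex b is the only vertex of degree 5, so every automorphism fixes it; G is not vertex-transitive.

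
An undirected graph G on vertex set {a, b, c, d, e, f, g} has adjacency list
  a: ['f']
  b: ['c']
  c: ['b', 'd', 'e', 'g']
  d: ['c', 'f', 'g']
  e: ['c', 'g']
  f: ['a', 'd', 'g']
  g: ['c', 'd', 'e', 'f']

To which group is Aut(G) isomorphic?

1

Degrees alone do not determine every vertex (e.g. a and b both have degree 1), but their neighbour-degree multisets differ: N(a) has degrees [3] while N(b) has degrees [4]. Repeating this refinement separates all vertices, so the only automorphism is the identity.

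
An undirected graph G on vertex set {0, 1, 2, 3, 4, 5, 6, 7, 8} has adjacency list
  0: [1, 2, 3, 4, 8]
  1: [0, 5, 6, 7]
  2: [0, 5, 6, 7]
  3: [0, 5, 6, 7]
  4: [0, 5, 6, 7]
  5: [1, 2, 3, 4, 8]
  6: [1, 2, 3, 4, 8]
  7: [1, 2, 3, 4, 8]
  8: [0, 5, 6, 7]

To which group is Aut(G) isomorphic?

S_4 × S_5

The vertices split by degree into {0, 5, 6, 7} (degree 5) and {1, 2, 3, 4, 8} (degree 4); every edge runs between the two parts, so G is the complete bipartite graph K_{4,5}. Automorphisms preserve the bipartition setwise (since the parts differ in size) and act as S_4 × S_5 within it; |Aut| = 2880.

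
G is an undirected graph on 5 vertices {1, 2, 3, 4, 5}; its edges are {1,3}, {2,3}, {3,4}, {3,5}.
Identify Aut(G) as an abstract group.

Vertex 3 has degree 4 and every other vertex has degree 1, so G is the star K_{1,4} with centre 3. Any automorphism fixes the centre and permutes the 4 leaves freely, so Aut(G) ≅ S_4 of order 4! = 24.

S_4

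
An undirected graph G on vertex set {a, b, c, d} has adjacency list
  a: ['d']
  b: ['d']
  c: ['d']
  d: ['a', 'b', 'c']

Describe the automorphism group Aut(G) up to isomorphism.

S_3

Vertex d has degree 3 and every other vertex has degree 1, so G is the star K_{1,3} with centre d. Any automorphism fixes the centre and permutes the 3 leaves freely, so Aut(G) ≅ S_3 of order 3! = 6.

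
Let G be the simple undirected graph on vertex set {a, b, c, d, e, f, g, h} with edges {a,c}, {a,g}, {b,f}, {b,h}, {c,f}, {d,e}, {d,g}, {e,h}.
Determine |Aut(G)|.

G is 2-regular and connected on 8 vertices, i.e. the cycle C_8. The automorphisms of the 8-cycle are exactly the symmetries of a regular 8-gon: the dihedral group D_8, |D_8| = 16.

16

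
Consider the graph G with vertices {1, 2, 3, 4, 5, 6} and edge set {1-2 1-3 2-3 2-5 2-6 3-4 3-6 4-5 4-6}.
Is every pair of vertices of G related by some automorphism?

No

Automorphisms preserve degree, but G has vertices of degree 2 and vertices of degree 4; no automorphism maps one to the other, so G is not vertex-transitive.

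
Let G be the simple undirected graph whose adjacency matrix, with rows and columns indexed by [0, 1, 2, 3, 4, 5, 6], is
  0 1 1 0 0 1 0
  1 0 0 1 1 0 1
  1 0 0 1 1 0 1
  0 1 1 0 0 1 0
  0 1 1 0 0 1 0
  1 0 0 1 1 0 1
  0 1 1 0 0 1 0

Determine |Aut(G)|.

144

The vertices split by degree into {1, 2, 5} (degree 4) and {0, 3, 4, 6} (degree 3); every edge runs between the two parts, so G is the complete bipartite graph K_{3,4}. Automorphisms preserve the bipartition setwise (since the parts differ in size) and act as S_3 × S_4 within it; |Aut| = 144.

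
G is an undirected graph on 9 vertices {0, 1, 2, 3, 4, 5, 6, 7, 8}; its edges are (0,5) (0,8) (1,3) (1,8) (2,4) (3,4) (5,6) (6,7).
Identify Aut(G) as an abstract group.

The degree sequence is [2, 2, 1, 2, 2, 2, 2, 1, 2]; the two degree-1 vertices 2 and 7 are the ends of a path, so G = P_9. A path has exactly one nontrivial symmetry — reversal — giving Aut(G) of order 2.

the cyclic group of order 2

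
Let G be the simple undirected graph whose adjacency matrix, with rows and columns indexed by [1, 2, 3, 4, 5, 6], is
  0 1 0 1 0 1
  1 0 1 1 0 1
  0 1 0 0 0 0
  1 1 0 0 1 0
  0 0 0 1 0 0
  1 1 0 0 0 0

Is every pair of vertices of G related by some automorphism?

No

Vertex 2 is the only vertex of degree 4, so every automorphism fixes it; G is not vertex-transitive.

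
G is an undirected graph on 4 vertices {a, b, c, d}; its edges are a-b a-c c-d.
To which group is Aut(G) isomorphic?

C_2

The degree sequence is [2, 1, 2, 1]; the two degree-1 vertices b and d are the ends of a path, so G = P_4. The only nontrivial automorphism of a path is the end-to-end reflection, so Aut(G) ≅ Z_2.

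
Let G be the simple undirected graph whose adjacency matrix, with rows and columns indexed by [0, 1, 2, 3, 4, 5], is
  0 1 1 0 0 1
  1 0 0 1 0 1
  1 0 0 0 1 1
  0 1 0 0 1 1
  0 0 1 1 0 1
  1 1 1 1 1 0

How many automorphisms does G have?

Vertex 5 is the unique vertex of degree 5; the remaining 5 vertices each have degree 3 and induce a cycle, so G is the wheel on 6 vertices with hub 5. With the hub fixed, the remaining symmetry is that of the rim cycle C_5, giving the dihedral group D_5.

10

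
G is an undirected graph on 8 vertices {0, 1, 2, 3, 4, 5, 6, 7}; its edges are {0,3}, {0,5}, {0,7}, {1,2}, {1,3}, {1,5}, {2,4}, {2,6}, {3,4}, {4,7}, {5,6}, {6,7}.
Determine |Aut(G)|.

48

G is 3-regular and bipartite on 2^3 = 8 vertices with girth 4; it is the hypercube graph Q_3. The symmetry group of the 3-cube is the hyperoctahedral group B_3 = Z_2 ≀ S_3, of order 2^3·3! = 48.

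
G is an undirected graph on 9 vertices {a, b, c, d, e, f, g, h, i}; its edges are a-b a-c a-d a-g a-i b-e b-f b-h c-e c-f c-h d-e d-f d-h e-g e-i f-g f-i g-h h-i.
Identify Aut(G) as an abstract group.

S_5 × S_4

The vertices split by degree into {a, e, f, h} (degree 5) and {b, c, d, g, i} (degree 4); every edge runs between the two parts, so G is the complete bipartite graph K_{4,5}. Automorphisms preserve the bipartition setwise (since the parts differ in size) and act as S_5 × S_4 within it; |Aut| = 2880.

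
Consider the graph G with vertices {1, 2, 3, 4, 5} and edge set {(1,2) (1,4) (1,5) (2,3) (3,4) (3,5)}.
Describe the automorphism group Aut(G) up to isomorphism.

S_2 × S_3

The vertices split by degree into {1, 3} (degree 3) and {2, 4, 5} (degree 2); every edge runs between the two parts, so G is the complete bipartite graph K_{2,3}. The parts have unequal sizes, so no automorphism swaps them; each part is permuted independently, giving S_2 × S_3 of order 2!·3! = 12.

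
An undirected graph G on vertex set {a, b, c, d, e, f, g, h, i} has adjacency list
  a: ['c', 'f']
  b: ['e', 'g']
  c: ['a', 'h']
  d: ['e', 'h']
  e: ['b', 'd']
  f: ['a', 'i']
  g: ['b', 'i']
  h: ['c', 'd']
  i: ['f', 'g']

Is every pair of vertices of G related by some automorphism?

G is 2-regular and connected on 9 vertices, i.e. the cycle C_9. C_9 has 9 rotations and 9 reflections, so Aut(C_9) ≅ D_9 of order 18. Under this action every vertex can be carried to every other, so G is vertex-transitive.

Yes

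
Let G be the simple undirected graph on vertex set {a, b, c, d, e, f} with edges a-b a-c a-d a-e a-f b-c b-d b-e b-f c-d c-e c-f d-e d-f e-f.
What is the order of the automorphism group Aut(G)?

720

Every vertex has degree 5, so G is the complete graph K_6. Any permutation of the 6 vertices preserves K_6, so Aut(K_6) = S_6 of order 6! = 720.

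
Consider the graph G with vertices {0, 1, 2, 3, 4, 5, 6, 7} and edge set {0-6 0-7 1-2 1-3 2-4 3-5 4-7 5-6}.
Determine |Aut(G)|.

16

Every vertex has degree 2 and the graph is connected, so G is the 8-cycle C_8. The automorphisms of the 8-cycle are exactly the symmetries of a regular 8-gon: the dihedral group D_8, |D_8| = 16.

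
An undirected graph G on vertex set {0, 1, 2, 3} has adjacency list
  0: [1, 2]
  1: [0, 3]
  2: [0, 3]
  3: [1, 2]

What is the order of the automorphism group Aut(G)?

G is 2-regular and bipartite on 2^2 = 4 vertices with girth 4; it is the hypercube graph Q_2. Aut(Q_2) consists of the signed permutations of the 2 coordinate axes: 2! permutations times 2^2 sign flips, so |Aut| = 2^2·2! = 8.

8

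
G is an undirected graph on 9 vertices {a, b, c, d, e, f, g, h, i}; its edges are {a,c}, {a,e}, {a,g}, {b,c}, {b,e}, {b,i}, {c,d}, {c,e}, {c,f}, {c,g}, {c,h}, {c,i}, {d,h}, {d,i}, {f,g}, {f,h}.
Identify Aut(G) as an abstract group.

the dihedral group of order 16

Vertex c is the unique vertex of degree 8; the remaining 8 vertices each have degree 3 and induce a cycle, so G is the wheel on 9 vertices with hub c. Every automorphism fixes the hub and acts on the rim 8-cycle, so Aut(G) ≅ Aut(C_8) = D_8 of order 16.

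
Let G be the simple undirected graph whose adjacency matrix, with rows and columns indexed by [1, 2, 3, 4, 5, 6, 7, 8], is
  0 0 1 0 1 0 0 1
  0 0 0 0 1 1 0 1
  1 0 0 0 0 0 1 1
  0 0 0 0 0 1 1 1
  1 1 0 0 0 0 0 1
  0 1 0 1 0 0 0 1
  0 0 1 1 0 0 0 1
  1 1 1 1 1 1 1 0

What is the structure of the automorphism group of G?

Vertex 8 is the unique vertex of degree 7; the remaining 7 vertices each have degree 3 and induce a cycle, so G is the wheel on 8 vertices with hub 8. Every automorphism fixes the hub and acts on the rim 7-cycle, so Aut(G) ≅ Aut(C_7) = D_7 of order 14.

D_7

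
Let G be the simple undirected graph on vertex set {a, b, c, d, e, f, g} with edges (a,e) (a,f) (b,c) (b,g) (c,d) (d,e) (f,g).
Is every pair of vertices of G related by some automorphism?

Yes

G is 2-regular and connected on 7 vertices, i.e. the cycle C_7. C_7 has 7 rotations and 7 reflections, so Aut(C_7) ≅ D_7 of order 14. This group acts transitively on the 7 vertices.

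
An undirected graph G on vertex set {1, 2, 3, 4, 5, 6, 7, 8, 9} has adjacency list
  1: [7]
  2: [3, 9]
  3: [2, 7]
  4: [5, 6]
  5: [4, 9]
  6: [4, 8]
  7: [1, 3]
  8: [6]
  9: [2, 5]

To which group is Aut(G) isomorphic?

Z_2

The degree sequence is [1, 2, 2, 2, 2, 2, 2, 1, 2]; the two degree-1 vertices 1 and 8 are the ends of a path, so G = P_9. A path has exactly one nontrivial symmetry — reversal — giving Aut(G) of order 2.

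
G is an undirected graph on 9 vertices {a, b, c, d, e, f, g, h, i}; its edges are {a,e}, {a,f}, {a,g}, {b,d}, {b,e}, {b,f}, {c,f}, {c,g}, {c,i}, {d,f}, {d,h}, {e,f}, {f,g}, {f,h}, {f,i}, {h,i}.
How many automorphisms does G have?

16

Vertex f is the unique vertex of degree 8; the remaining 8 vertices each have degree 3 and induce a cycle, so G is the wheel on 9 vertices with hub f. Every automorphism fixes the hub and acts on the rim 8-cycle, so Aut(G) ≅ Aut(C_8) = D_8 of order 16.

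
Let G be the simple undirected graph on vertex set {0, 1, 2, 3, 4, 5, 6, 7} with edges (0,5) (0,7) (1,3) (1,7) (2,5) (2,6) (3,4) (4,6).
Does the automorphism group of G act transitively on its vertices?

G is 2-regular and connected on 8 vertices, i.e. the cycle C_8. The automorphisms of the 8-cycle are exactly the symmetries of a regular 8-gon: the dihedral group D_8, |D_8| = 16. Under this action every vertex can be carried to every other, so G is vertex-transitive.

Yes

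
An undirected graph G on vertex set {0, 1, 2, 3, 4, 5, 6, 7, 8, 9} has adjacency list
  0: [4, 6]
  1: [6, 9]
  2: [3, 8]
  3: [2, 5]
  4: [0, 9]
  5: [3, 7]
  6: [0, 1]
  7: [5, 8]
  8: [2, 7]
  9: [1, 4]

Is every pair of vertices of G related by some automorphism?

Yes

G has two connected components, {2, 3, 5, 7, 8} and {0, 1, 4, 6, 9}; each is 2-regular, so G = C_5 ⊔ C_5. With two isomorphic components, Aut(G) = Aut(C_5) ≀ S_2 = (D_5 × D_5) ⋊ Z_2: permute each cycle by D_5, then optionally swap the two cycles. Order 2·(2·5)² = 200. Under this action every vertex can be carried to every other, so G is vertex-transitive.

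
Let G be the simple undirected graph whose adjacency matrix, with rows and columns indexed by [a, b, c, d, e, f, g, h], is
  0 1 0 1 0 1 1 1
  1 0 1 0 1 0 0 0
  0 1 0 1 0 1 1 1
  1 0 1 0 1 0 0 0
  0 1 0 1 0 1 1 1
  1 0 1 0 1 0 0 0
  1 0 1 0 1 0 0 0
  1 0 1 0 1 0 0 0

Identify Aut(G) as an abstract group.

The vertices split by degree into {a, c, e} (degree 5) and {b, d, f, g, h} (degree 3); every edge runs between the two parts, so G is the complete bipartite graph K_{3,5}. Automorphisms preserve the bipartition setwise (since the parts differ in size) and act as S_5 × S_3 within it; |Aut| = 720.

S_5 × S_3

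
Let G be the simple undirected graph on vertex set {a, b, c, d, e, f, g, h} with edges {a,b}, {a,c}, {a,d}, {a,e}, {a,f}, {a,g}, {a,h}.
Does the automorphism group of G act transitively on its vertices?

Vertex a is the only vertex of degree 7, so every automorphism fixes it; G is not vertex-transitive.

No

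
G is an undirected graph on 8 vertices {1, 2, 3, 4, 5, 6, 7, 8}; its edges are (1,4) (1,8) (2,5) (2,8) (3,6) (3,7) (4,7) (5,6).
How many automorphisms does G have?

16

Every vertex has degree 2 and the graph is connected, so G is the 8-cycle C_8. The automorphisms of the 8-cycle are exactly the symmetries of a regular 8-gon: the dihedral group D_8, |D_8| = 16.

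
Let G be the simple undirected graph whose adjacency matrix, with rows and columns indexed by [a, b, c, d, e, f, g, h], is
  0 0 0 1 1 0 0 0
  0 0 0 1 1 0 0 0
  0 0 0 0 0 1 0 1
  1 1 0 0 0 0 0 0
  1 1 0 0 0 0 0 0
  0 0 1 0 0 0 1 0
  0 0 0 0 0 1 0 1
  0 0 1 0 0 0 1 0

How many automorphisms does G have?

G has two connected components, {a, b, d, e} and {c, f, g, h}; each is 2-regular, so G = C_4 ⊔ C_4. With two isomorphic components, Aut(G) = Aut(C_4) ≀ S_2 = (D_4 × D_4) ⋊ Z_2: permute each cycle by D_4, then optionally swap the two cycles. Order 2·(2·4)² = 128.

128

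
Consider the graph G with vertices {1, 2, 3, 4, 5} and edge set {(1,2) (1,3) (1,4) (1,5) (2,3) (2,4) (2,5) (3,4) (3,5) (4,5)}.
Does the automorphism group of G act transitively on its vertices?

All 5 vertices are pairwise adjacent: G = K_5. Any permutation of the 5 vertices preserves K_5, so Aut(K_5) = S_5 of order 5! = 120. Under this action every vertex can be carried to every other, so G is vertex-transitive.

Yes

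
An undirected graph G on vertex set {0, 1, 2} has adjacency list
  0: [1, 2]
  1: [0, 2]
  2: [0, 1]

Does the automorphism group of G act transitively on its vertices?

All 3 vertices are pairwise adjacent: G = K_3. Any permutation of the 3 vertices preserves K_3, so Aut(K_3) = S_3 of order 3! = 6. Under this action every vertex can be carried to every other, so G is vertex-transitive.

Yes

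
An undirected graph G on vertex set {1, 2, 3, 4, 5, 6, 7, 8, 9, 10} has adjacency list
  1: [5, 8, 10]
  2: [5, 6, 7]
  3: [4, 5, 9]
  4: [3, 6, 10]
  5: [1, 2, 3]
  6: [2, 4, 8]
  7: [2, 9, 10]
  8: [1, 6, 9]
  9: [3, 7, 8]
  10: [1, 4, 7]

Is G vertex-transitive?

G is 3-regular on 10 vertices with no triangles and no 4-cycles (girth 5): this is the Petersen graph. Viewing the Petersen graph as the Kneser graph K(5,2) — vertices are 2-subsets of {1,…,5}, edges join disjoint pairs — its automorphisms are exactly the permutations of the 5-element set, so Aut ≅ S_5 of order 120. Under this action every vertex can be carried to every other, so G is vertex-transitive.

Yes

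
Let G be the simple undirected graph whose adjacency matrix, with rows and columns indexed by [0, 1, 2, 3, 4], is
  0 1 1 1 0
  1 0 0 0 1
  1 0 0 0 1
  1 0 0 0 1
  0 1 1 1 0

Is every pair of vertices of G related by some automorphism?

No

Automorphisms preserve degree, but G has vertices of degree 2 and vertices of degree 3; no automorphism maps one to the other, so G is not vertex-transitive.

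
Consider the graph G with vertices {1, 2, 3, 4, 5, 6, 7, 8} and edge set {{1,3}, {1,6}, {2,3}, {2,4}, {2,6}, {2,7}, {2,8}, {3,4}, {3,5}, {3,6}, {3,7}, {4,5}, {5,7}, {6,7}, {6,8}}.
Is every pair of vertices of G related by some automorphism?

Vertex 3 is the only vertex of degree 6, so every automorphism fixes it; G is not vertex-transitive.

No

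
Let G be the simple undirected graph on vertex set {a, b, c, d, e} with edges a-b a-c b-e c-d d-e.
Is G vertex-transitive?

G is 2-regular and connected on 5 vertices, i.e. the cycle C_5. C_5 has 5 rotations and 5 reflections, so Aut(C_5) ≅ D_5 of order 10. Under this action every vertex can be carried to every other, so G is vertex-transitive.

Yes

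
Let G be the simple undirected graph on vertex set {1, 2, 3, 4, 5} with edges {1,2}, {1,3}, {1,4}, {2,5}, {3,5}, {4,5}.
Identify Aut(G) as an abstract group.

S_3 × S_2

The vertices split by degree into {1, 5} (degree 3) and {2, 3, 4} (degree 2); every edge runs between the two parts, so G is the complete bipartite graph K_{2,3}. The parts have unequal sizes, so no automorphism swaps them; each part is permuted independently, giving S_3 × S_2 of order 3!·2! = 12.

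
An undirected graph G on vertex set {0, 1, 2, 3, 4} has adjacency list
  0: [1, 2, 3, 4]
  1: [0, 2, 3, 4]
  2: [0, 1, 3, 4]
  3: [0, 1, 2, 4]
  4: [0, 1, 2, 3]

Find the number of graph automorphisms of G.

Every vertex has degree 4, so G is the complete graph K_5. Every bijection on the vertex set is an automorphism of K_5; hence Aut(K_5) ≅ S_5, order 120.

120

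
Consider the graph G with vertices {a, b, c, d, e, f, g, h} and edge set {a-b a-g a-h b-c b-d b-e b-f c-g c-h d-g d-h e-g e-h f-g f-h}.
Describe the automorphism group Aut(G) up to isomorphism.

S_3 × S_5

The vertices split by degree into {b, g, h} (degree 5) and {a, c, d, e, f} (degree 3); every edge runs between the two parts, so G is the complete bipartite graph K_{3,5}. The parts have unequal sizes, so no automorphism swaps them; each part is permuted independently, giving S_3 × S_5 of order 3!·5! = 720.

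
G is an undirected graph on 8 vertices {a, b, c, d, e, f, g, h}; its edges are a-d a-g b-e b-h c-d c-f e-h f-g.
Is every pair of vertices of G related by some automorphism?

G has two connected components, {a, c, d, f, g} and {b, e, h}; each is 2-regular, so G = C_5 ⊔ C_3. The orbit of a under Aut(G) is {a, c, d, f, g}, which does not contain b, so G is not vertex-transitive.

No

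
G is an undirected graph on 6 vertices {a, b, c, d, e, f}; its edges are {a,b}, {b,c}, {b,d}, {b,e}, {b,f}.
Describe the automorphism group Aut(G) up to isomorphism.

Vertex b has degree 5 and every other vertex has degree 1, so G is the star K_{1,5} with centre b. The 5 leaves are pairwise interchangeable while the centre is fixed, giving Aut(G) = S_5.

S_5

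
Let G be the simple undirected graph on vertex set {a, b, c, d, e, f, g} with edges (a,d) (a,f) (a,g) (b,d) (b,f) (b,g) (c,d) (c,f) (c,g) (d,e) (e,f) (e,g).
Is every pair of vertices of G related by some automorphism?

Automorphisms preserve degree, but G has vertices of degree 3 and vertices of degree 4; no automorphism maps one to the other, so G is not vertex-transitive.

No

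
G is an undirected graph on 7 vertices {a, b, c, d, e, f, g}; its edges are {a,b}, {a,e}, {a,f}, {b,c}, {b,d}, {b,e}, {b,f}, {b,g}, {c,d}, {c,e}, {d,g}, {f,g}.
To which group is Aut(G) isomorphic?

Vertex b is the unique vertex of degree 6; the remaining 6 vertices each have degree 3 and induce a cycle, so G is the wheel on 7 vertices with hub b. Every automorphism fixes the hub and acts on the rim 6-cycle, so Aut(G) ≅ Aut(C_6) = D_6 of order 12.

D_6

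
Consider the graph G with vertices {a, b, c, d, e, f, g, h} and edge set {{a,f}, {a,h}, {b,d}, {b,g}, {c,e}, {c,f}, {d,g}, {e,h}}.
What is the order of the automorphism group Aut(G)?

60

G has two connected components, {a, c, e, f, h} and {b, d, g}; each is 2-regular, so G = C_5 ⊔ C_3. The components are non-isomorphic (different sizes), so Aut(G) = Aut(C_3) × Aut(C_5) = D_3 × D_5 of order 6·10 = 60.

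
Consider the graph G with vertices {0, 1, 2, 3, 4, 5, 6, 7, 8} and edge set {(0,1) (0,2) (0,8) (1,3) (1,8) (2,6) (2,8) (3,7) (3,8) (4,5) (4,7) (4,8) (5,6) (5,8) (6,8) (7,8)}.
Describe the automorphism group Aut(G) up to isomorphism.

Vertex 8 is the unique vertex of degree 8; the remaining 8 vertices each have degree 3 and induce a cycle, so G is the wheel on 9 vertices with hub 8. Every automorphism fixes the hub and acts on the rim 8-cycle, so Aut(G) ≅ Aut(C_8) = D_8 of order 16.

D_8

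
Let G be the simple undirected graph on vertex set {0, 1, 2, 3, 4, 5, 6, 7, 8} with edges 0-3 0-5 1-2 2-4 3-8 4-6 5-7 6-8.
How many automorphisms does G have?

The degree sequence is [2, 1, 2, 2, 2, 2, 2, 1, 2]; the two degree-1 vertices 1 and 7 are the ends of a path, so G = P_9. A path has exactly one nontrivial symmetry — reversal — giving Aut(G) of order 2.

2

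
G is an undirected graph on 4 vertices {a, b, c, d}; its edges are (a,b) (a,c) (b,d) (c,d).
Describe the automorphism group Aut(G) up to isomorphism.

Z_2^2 ⋊ S_2

G is 2-regular and bipartite on 2^2 = 4 vertices with girth 4; it is the hypercube graph Q_2. Aut(Q_2) consists of the signed permutations of the 2 coordinate axes: 2! permutations times 2^2 sign flips, so |Aut| = 2^2·2! = 8.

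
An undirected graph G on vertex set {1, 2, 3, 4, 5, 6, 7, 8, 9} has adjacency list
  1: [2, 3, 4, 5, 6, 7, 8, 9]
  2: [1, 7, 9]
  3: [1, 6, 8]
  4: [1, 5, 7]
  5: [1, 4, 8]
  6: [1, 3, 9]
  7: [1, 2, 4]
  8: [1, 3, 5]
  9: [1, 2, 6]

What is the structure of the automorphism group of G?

Vertex 1 is the unique vertex of degree 8; the remaining 8 vertices each have degree 3 and induce a cycle, so G is the wheel on 9 vertices with hub 1. With the hub fixed, the remaining symmetry is that of the rim cycle C_8, giving the dihedral group D_8.

the dihedral group of order 16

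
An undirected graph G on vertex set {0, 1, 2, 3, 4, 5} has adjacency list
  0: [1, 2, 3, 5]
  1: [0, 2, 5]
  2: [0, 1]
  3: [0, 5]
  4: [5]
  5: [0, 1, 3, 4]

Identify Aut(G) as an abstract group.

Degrees alone do not determine every vertex (e.g. 0 and 5 both have degree 4), but their neighbour-degree multisets differ: N(0) has degrees [2, 2, 3, 4] while N(5) has degrees [1, 2, 3, 4]. Repeating this refinement separates all vertices, so the only automorphism is the identity.

the trivial group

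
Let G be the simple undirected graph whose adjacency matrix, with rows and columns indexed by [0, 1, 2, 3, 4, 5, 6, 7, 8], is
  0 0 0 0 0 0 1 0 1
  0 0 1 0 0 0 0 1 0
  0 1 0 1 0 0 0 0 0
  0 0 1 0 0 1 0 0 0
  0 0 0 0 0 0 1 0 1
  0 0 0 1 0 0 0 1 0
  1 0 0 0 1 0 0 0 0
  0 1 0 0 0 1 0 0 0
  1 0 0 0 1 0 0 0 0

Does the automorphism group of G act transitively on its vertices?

G has two connected components, {1, 2, 3, 5, 7} and {0, 4, 6, 8}; each is 2-regular, so G = C_5 ⊔ C_4. The orbit of 0 under Aut(G) is {0, 4, 6, 8}, which does not contain 1, so G is not vertex-transitive.

No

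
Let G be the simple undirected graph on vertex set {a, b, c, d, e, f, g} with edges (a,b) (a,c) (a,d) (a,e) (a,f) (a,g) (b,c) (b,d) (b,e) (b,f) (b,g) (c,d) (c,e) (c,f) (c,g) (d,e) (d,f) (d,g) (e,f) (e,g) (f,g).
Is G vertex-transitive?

Every vertex has degree 6, so G is the complete graph K_7. Any permutation of the 7 vertices preserves K_7, so Aut(K_7) = S_7 of order 7! = 5040. Under this action every vertex can be carried to every other, so G is vertex-transitive.

Yes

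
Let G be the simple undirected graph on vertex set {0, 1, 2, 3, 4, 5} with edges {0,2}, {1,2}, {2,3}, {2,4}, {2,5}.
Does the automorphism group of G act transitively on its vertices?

Vertex 2 is the only vertex of degree 5, so every automorphism fixes it; G is not vertex-transitive.

No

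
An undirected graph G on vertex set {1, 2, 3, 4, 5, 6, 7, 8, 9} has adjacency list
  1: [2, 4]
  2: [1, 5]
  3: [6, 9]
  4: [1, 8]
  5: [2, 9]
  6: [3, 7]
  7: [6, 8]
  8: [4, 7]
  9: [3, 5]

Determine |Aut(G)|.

18

Every vertex has degree 2 and the graph is connected, so G is the 9-cycle C_9. The automorphisms of the 9-cycle are exactly the symmetries of a regular 9-gon: the dihedral group D_9, |D_9| = 18.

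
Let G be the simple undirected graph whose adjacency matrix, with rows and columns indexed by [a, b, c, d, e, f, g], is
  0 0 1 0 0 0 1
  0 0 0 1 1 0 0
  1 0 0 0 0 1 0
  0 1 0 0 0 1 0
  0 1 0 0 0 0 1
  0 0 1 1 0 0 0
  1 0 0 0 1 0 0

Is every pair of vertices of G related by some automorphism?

Yes

Every vertex has degree 2 and the graph is connected, so G is the 7-cycle C_7. The automorphisms of the 7-cycle are exactly the symmetries of a regular 7-gon: the dihedral group D_7, |D_7| = 14. Under this action every vertex can be carried to every other, so G is vertex-transitive.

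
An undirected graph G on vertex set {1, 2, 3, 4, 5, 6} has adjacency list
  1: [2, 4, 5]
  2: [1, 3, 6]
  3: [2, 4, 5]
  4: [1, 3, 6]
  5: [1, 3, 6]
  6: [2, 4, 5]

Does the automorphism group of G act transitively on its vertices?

G is 3-regular and bipartite with parts {2, 4, 5} and {1, 3, 6} (each part is independent and every cross-pair is an edge), so G = K_{3,3}. Aut(K_{3,3}) is the wreath product S_3 ≀ Z_2: permute within each part, then optionally swap the parts; |Aut| = 2·(3!)² = 72. This group acts transitively on the 6 vertices.

Yes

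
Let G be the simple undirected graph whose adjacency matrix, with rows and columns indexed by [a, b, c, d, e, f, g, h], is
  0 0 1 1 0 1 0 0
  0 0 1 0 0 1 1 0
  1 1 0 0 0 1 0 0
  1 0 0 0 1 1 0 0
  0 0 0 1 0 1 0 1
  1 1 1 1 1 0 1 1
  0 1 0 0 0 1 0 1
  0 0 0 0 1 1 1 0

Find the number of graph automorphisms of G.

14

Vertex f is the unique vertex of degree 7; the remaining 7 vertices each have degree 3 and induce a cycle, so G is the wheel on 8 vertices with hub f. With the hub fixed, the remaining symmetry is that of the rim cycle C_7, giving the dihedral group D_7.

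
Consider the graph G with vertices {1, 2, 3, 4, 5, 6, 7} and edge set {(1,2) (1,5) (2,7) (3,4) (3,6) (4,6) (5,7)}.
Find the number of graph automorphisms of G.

48

G has two connected components, {1, 2, 5, 7} and {3, 4, 6}; each is 2-regular, so G = C_4 ⊔ C_3. No automorphism exchanges components of different sizes, hence Aut(G) is the direct product D_3 × D_4, order 48.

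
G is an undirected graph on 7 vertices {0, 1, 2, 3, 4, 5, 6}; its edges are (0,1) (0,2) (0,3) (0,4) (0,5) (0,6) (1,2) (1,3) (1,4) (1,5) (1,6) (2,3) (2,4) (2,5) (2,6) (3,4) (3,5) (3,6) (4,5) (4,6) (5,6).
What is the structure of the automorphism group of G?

All 7 vertices are pairwise adjacent: G = K_7. Every bijection on the vertex set is an automorphism of K_7; hence Aut(K_7) ≅ S_7, order 5040.

the symmetric group on 7 letters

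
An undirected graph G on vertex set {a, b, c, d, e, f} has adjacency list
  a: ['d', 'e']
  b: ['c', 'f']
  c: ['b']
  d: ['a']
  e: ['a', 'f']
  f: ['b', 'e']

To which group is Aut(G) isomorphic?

C_2

The degree sequence is [2, 2, 1, 1, 2, 2]; the two degree-1 vertices c and d are the ends of a path, so G = P_6. The only nontrivial automorphism of a path is the end-to-end reflection, so Aut(G) ≅ Z_2.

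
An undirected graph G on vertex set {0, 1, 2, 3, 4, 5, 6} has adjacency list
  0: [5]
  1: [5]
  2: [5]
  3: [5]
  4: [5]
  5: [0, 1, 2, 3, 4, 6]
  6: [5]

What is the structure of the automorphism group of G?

S_6

Vertex 5 has degree 6 and every other vertex has degree 1, so G is the star K_{1,6} with centre 5. The 6 leaves are pairwise interchangeable while the centre is fixed, giving Aut(G) = S_6.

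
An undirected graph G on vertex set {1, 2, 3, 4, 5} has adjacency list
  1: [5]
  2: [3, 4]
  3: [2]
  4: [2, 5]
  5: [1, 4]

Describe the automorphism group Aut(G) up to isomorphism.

The degree sequence is [1, 2, 1, 2, 2]; the two degree-1 vertices 1 and 3 are the ends of a path, so G = P_5. The only nontrivial automorphism of a path is the end-to-end reflection, so Aut(G) ≅ Z_2.

C_2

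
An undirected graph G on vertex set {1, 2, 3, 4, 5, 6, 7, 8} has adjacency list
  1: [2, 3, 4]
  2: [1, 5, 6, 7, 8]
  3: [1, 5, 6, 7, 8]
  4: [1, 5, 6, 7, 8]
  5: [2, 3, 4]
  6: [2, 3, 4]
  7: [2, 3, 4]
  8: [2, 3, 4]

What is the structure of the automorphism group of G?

The vertices split by degree into {2, 3, 4} (degree 5) and {1, 5, 6, 7, 8} (degree 3); every edge runs between the two parts, so G is the complete bipartite graph K_{3,5}. The parts have unequal sizes, so no automorphism swaps them; each part is permuted independently, giving S_5 × S_3 of order 5!·3! = 720.

S_5 × S_3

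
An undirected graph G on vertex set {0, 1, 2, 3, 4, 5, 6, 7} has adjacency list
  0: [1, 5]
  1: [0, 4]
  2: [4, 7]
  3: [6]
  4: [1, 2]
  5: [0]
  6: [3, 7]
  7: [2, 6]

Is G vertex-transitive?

No

Automorphisms preserve degree, but G has vertices of degree 1 and vertices of degree 2; no automorphism maps one to the other, so G is not vertex-transitive.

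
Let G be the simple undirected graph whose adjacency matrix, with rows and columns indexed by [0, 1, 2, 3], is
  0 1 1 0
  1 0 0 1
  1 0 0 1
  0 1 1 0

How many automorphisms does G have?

8

G is 2-regular and bipartite on 2^2 = 4 vertices with girth 4; it is the hypercube graph Q_2. The symmetry group of the 2-cube is the hyperoctahedral group B_2 = Z_2 ≀ S_2, of order 2^2·2! = 8.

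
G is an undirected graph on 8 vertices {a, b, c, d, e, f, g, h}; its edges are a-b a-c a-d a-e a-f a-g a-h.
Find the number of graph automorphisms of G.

5040

Vertex a has degree 7 and every other vertex has degree 1, so G is the star K_{1,7} with centre a. The 7 leaves are pairwise interchangeable while the centre is fixed, giving Aut(G) = S_7.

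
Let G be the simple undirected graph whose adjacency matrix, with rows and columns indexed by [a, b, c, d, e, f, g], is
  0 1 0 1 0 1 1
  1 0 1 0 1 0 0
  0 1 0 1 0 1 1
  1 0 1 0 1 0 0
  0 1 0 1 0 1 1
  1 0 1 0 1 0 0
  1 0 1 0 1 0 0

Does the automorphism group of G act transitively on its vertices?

Automorphisms preserve degree, but G has vertices of degree 3 and vertices of degree 4; no automorphism maps one to the other, so G is not vertex-transitive.

No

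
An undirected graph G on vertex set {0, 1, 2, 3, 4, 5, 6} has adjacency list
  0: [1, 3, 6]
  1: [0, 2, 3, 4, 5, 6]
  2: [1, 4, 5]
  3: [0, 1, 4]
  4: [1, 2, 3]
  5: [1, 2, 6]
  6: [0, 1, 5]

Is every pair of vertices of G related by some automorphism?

No

Vertex 1 is the only vertex of degree 6, so every automorphism fixes it; G is not vertex-transitive.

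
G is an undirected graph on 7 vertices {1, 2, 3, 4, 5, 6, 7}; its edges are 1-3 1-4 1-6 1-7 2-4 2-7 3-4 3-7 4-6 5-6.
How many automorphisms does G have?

1

Degrees alone do not determine every vertex (e.g. 1 and 4 both have degree 4), but their neighbour-degree multisets differ: N(1) has degrees [3, 3, 3, 4] while N(4) has degrees [2, 3, 3, 4]. Repeating this refinement separates all vertices, so the only automorphism is the identity.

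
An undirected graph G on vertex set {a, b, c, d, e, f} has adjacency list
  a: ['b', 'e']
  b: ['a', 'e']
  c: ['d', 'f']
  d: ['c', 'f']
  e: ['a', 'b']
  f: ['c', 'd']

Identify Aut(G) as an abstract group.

(D_3 × D_3) ⋊ Z_2

G has two connected components, {c, d, f} and {a, b, e}; each is 2-regular, so G = C_3 ⊔ C_3. Aut of a disjoint union of two copies of C_3 is the wreath product D_3 ≀ Z_2, of order 2·6² = 72.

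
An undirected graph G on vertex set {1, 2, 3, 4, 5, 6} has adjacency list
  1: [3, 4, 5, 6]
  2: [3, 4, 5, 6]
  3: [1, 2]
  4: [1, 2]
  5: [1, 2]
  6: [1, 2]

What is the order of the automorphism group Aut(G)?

The vertices split by degree into {1, 2} (degree 4) and {3, 4, 5, 6} (degree 2); every edge runs between the two parts, so G is the complete bipartite graph K_{2,4}. Automorphisms preserve the bipartition setwise (since the parts differ in size) and act as S_4 × S_2 within it; |Aut| = 48.

48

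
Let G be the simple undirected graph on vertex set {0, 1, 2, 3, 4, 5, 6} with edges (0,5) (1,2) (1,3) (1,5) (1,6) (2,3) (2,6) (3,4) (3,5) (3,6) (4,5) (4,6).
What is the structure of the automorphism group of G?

The degree sequence is [1, 4, 3, 5, 3, 4, 4]. Checking the degree-preserving permutations of the vertex set shows that none except the identity preserves every edge, so Aut(G) is trivial.

{e}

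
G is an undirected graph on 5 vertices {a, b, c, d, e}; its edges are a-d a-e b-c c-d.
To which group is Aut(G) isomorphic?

Z_2

The degree sequence is [2, 1, 2, 2, 1]; the two degree-1 vertices b and e are the ends of a path, so G = P_5. The only nontrivial automorphism of a path is the end-to-end reflection, so Aut(G) ≅ Z_2.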